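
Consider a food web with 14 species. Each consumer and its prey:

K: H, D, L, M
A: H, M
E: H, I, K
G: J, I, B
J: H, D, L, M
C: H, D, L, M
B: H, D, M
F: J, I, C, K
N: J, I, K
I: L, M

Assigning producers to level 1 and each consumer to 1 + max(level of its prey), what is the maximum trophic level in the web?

Producers (level 1): H, D, L, M.
H → K → F gives F level 3.
No species has a prey at level 3, so no species reaches level 4.

3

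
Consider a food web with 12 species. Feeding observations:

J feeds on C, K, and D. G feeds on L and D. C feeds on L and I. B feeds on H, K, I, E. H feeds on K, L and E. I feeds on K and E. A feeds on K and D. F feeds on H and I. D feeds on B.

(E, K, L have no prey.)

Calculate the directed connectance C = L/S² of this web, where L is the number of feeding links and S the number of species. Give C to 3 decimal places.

The web has S = 12 species and L = 21 feeding links.
C = L / S² = 21 / 144 = 0.1458 ≈ 0.146.

C = 0.146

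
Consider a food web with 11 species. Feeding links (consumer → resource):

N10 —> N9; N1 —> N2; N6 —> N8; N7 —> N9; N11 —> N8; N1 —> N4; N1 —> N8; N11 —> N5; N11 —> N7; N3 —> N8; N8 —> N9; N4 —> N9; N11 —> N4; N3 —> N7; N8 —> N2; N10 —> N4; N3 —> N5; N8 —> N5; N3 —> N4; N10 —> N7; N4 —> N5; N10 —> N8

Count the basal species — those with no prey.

Basal species (no prey listed): N2, N5, N9.
Count: 3.

3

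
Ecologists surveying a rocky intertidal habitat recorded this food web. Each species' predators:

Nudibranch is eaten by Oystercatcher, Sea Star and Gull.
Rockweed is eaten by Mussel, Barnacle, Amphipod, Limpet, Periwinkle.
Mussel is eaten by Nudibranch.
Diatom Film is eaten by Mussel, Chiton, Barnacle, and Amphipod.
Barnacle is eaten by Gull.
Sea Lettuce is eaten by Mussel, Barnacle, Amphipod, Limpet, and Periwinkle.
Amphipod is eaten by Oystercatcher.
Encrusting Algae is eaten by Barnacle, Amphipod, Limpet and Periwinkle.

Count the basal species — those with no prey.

4

Basal species (no prey listed): Sea Lettuce, Encrusting Algae, Diatom Film, Rockweed.
Count: 4.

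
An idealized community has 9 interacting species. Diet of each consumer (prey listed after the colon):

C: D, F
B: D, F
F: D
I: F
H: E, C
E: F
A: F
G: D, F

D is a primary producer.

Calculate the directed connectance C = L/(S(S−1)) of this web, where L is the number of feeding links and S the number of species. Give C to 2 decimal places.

The web has S = 9 species and L = 12 feeding links.
C = L / (S(S−1)) = 12 / 72 = 0.1667 ≈ 0.17.

C = 0.17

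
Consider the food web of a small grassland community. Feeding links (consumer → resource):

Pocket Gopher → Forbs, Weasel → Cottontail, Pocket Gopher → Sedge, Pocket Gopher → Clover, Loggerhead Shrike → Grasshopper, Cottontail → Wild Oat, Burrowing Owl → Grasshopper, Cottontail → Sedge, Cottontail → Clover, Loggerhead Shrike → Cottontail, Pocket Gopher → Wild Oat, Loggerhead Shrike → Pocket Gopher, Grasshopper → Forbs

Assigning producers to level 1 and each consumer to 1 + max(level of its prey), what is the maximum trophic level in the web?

Producers (level 1): Wild Oat, Clover, Sedge, Forbs.
Wild Oat → Cottontail → Weasel gives Weasel level 3.
No species has a prey at level 3, so no species reaches level 4.

3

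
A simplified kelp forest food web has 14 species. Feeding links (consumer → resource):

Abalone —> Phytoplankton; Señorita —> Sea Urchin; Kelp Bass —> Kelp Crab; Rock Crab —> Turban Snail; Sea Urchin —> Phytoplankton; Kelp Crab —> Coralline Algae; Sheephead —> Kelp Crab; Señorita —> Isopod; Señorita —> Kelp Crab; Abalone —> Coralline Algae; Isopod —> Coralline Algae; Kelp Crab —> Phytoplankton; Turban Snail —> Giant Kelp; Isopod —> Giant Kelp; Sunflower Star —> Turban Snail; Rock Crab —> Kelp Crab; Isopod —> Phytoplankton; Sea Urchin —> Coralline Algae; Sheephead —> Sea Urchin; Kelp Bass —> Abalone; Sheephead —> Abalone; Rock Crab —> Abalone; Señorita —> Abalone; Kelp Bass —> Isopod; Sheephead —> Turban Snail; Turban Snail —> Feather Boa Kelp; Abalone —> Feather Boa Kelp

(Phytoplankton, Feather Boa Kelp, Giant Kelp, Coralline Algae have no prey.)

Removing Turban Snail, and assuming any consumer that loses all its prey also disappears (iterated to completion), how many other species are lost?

1

Remove Turban Snail.
Round 1: Sunflower Star (all prey gone) → extinct.
No further losses. Total secondary extinctions: 1.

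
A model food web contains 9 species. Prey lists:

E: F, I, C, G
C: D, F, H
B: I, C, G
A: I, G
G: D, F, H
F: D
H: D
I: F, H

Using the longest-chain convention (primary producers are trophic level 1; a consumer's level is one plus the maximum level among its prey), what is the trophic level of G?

D is a producer → level 1.
F eats D → level 2.
G eats F (level 2); other prey at levels: D 1, H 2 → level 3.

Trophic level 3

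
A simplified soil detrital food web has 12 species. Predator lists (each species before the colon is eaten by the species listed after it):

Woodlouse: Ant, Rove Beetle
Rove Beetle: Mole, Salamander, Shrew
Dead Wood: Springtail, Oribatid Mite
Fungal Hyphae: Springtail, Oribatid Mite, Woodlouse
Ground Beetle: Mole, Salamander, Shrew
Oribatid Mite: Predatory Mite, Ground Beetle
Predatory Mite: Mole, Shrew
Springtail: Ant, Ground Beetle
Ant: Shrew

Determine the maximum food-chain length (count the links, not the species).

One longest chain: Dead Wood → Springtail → Ground Beetle → Mole.
It has 4 species and 3 links.

3 links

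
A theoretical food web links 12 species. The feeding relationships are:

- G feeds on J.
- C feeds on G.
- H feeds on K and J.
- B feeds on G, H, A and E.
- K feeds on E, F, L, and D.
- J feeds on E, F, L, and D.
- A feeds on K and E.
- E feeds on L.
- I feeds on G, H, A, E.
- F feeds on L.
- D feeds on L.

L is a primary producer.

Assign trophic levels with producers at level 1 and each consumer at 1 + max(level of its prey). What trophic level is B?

Trophic level 5

L is a producer → level 1.
D eats L → level 2.
J eats D (level 2); other prey at levels: L 1, E 2, F 2 → level 3.
G eats J → level 4.
B eats G (level 4); other prey at levels: E 2, H 4, A 4 → level 5.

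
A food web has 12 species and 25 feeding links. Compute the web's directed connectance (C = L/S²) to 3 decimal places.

C = 0.174

The web has S = 12 species and L = 25 feeding links.
C = L / S² = 25 / 144 = 0.1736 ≈ 0.174.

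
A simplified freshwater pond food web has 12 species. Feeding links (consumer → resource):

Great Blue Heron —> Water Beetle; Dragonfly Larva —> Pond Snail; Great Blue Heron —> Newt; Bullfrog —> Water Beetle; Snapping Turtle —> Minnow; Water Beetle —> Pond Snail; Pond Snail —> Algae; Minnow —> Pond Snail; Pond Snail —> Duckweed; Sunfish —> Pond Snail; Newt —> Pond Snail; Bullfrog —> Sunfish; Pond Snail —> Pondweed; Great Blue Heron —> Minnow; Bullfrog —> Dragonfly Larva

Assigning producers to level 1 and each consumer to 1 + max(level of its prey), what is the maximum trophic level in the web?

Producers (level 1): Duckweed, Algae, Pondweed.
Duckweed → Pond Snail → Minnow → Snapping Turtle gives Snapping Turtle level 4.
No species has a prey at level 4, so no species reaches level 5.

4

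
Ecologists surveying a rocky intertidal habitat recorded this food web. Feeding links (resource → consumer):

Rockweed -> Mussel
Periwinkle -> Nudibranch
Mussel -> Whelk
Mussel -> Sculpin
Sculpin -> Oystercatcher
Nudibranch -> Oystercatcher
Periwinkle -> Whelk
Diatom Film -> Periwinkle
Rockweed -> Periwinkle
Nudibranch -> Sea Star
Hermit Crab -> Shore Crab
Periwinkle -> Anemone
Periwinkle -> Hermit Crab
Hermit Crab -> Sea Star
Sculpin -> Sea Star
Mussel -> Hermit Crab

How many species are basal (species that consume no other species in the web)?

2

Basal species (no prey listed): Diatom Film, Rockweed.
Count: 2.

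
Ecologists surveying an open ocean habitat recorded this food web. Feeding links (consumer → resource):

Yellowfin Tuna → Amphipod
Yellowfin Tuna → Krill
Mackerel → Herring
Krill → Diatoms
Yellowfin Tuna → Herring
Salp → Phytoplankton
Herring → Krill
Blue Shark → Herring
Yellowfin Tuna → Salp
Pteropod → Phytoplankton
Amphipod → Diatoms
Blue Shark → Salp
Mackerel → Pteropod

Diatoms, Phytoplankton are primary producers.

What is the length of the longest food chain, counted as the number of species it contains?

One longest chain: Diatoms → Krill → Herring → Mackerel.
It has 4 species and 3 links.

4 species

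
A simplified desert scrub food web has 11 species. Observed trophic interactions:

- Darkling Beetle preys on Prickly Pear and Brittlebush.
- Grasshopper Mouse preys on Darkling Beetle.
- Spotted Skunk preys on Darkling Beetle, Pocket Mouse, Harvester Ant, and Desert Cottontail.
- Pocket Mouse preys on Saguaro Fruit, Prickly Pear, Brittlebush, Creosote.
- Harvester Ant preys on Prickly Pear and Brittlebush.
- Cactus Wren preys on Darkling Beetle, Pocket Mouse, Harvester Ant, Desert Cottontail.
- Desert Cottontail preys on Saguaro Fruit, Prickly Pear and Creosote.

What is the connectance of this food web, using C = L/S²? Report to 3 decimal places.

The web has S = 11 species and L = 20 feeding links.
C = L / S² = 20 / 121 = 0.1653 ≈ 0.165.

C = 0.165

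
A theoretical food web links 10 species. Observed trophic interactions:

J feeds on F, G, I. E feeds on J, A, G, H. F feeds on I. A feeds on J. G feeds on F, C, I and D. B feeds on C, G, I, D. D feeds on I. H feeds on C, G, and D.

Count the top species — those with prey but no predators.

2

Top species (has prey, but nothing eats it): B, E.
Count: 2.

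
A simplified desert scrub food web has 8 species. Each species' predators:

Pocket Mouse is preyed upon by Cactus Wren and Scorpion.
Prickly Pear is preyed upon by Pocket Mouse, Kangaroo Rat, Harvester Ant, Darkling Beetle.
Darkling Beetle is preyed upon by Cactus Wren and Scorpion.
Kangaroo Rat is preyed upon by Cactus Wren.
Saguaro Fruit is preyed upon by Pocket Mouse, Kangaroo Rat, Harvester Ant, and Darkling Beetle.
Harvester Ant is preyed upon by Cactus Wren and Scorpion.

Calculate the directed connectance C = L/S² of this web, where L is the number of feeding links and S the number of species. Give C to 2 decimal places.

C = 0.23

The web has S = 8 species and L = 15 feeding links.
C = L / S² = 15 / 64 = 0.2344 ≈ 0.23.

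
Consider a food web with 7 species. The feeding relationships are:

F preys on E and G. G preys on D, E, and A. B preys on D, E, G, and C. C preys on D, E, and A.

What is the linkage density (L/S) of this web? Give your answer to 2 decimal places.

There are L = 12 links among S = 7 species.
L/S = 12/7 = 1.7143 ≈ 1.71.

L/S = 1.71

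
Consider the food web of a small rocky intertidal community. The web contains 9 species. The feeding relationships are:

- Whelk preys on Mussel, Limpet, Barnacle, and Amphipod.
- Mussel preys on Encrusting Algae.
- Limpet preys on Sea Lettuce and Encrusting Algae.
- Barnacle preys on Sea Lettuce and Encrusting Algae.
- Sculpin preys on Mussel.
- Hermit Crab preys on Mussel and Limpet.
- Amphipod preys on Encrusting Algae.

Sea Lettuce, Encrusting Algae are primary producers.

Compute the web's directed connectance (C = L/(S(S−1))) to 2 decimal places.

C = 0.18

The web has S = 9 species and L = 13 feeding links.
C = L / (S(S−1)) = 13 / 72 = 0.1806 ≈ 0.18.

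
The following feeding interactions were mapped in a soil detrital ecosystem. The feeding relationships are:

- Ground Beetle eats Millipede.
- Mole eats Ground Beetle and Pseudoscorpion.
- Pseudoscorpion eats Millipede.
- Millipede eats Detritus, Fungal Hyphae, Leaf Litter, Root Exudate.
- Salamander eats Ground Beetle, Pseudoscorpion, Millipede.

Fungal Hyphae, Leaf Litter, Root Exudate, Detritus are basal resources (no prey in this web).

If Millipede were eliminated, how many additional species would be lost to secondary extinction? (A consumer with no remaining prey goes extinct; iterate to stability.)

Remove Millipede.
Round 1: Pseudoscorpion (all prey gone), Ground Beetle (all prey gone) → extinct.
Round 2: Salamander (all prey gone), Mole (all prey gone) → extinct.
No further losses. Total secondary extinctions: 4.

4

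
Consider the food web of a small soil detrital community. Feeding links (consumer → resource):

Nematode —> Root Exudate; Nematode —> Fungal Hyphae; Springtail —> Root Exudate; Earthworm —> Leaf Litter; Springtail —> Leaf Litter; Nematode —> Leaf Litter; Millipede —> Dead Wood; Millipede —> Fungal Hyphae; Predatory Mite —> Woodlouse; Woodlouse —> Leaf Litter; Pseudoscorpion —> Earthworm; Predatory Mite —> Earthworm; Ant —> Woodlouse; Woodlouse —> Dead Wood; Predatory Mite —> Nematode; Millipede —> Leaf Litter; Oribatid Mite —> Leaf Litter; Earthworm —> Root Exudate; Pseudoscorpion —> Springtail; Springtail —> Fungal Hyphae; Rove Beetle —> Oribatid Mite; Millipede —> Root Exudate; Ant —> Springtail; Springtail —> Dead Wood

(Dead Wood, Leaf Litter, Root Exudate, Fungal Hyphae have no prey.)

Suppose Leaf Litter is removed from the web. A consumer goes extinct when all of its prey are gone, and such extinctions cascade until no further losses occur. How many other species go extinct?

2

Remove Leaf Litter.
Round 1: Oribatid Mite (all prey gone) → extinct.
Round 2: Rove Beetle (all prey gone) → extinct.
No further losses. Total secondary extinctions: 2.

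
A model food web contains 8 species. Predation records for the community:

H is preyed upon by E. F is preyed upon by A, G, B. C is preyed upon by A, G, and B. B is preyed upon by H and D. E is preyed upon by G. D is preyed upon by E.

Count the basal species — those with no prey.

2

Basal species (no prey listed): C, F.
Count: 2.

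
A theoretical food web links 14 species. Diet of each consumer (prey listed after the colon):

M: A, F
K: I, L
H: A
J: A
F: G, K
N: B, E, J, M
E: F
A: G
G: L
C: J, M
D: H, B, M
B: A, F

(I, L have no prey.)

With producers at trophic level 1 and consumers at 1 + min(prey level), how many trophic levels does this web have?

Producers (level 1): I, L.
Following each consumer down to its lowest-level prey: L → G → A → J → C (levels 1 through 5).
All prey of C (J 4, M 4) are at level 4 or above, so C is at level 1 + 4 = 5.
Every consumer has at least one prey at level 4 or below, so none exceeds level 5.

5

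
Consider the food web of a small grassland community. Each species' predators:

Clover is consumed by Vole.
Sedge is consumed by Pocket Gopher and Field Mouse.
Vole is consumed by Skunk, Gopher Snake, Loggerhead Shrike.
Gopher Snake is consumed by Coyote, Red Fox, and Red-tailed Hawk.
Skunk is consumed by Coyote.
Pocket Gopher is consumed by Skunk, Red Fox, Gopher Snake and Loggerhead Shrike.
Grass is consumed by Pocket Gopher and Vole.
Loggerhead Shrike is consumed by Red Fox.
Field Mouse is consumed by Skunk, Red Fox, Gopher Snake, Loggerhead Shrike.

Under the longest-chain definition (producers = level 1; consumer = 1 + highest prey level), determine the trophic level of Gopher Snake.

Trophic level 3

Clover is a producer → level 1.
Vole eats Clover (level 1); other prey at levels: Grass 1 → level 2.
Gopher Snake eats Vole (level 2); other prey at levels: Field Mouse 2, Pocket Gopher 2 → level 3.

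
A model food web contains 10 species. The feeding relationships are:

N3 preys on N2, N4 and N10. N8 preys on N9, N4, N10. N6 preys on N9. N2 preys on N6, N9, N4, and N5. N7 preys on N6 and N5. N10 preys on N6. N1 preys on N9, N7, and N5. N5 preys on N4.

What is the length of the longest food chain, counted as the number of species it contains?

One longest chain: N9 → N6 → N10 → N3.
It has 4 species and 3 links.

4 species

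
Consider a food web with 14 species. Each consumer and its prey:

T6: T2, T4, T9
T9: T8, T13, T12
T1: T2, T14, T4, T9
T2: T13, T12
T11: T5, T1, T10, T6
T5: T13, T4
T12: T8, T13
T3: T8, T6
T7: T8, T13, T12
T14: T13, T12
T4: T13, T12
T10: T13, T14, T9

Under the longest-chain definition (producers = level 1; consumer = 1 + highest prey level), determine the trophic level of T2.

Trophic level 3

T8 is a producer → level 1.
T12 eats T8 (level 1); other prey at levels: T13 1 → level 2.
T2 eats T12 (level 2); other prey at levels: T13 1 → level 3.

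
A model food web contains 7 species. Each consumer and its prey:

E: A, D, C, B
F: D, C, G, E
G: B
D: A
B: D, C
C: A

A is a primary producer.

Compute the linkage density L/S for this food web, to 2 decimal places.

L/S = 1.86

There are L = 13 links among S = 7 species.
L/S = 13/7 = 1.8571 ≈ 1.86.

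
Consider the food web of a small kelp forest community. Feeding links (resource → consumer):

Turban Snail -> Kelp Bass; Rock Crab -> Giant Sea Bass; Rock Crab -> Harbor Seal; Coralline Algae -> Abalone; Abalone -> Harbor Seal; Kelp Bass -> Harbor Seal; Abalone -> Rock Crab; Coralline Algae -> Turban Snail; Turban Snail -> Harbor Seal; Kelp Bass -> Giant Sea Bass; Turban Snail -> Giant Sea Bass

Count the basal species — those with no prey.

Basal species (no prey listed): Coralline Algae.
Count: 1.

1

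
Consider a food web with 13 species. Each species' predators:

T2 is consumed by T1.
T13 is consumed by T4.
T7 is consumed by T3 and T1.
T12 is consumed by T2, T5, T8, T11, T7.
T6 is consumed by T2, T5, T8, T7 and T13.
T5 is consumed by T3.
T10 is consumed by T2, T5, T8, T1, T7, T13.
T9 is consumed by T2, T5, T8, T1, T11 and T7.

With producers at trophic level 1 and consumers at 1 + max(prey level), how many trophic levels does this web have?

Producers (level 1): T10, T12, T6, T9.
T10 → T5 → T3 gives T3 level 3.
No species has a prey at level 3, so no species reaches level 4.

3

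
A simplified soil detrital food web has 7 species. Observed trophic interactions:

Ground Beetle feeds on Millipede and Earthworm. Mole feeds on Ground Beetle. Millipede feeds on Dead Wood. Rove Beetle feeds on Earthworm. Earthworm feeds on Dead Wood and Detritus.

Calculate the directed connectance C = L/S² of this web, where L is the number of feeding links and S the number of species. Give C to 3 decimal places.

C = 0.143

The web has S = 7 species and L = 7 feeding links.
C = L / S² = 7 / 49 = 0.1429 ≈ 0.143.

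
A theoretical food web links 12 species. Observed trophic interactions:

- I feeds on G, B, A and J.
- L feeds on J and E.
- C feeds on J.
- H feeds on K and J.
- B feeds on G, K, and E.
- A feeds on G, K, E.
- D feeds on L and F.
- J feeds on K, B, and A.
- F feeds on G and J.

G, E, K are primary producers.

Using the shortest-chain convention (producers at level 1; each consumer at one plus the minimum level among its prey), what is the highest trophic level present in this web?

Producers (level 1): G, E, K.
Following each consumer down to its lowest-level prey: K → J → C (levels 1 through 3).
All prey of C (J 2) are at level 2 or above, so C is at level 1 + 2 = 3.
Every consumer has at least one prey at level 2 or below, so none exceeds level 3.

3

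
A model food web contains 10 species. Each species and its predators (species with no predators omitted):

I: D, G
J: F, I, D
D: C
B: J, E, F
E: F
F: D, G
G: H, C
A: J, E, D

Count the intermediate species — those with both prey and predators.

6

Intermediate species (has both prey and predators): J, E, F, I, D, G.
Count: 6.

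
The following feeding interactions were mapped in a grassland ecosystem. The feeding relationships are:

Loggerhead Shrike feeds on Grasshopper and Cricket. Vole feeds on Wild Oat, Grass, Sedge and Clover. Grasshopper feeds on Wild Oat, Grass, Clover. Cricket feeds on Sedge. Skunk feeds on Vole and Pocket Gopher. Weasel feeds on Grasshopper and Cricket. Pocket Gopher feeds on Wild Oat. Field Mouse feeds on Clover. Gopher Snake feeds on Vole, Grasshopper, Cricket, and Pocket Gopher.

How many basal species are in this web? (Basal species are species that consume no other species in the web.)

Basal species (no prey listed): Wild Oat, Grass, Clover, Sedge.
Count: 4.

4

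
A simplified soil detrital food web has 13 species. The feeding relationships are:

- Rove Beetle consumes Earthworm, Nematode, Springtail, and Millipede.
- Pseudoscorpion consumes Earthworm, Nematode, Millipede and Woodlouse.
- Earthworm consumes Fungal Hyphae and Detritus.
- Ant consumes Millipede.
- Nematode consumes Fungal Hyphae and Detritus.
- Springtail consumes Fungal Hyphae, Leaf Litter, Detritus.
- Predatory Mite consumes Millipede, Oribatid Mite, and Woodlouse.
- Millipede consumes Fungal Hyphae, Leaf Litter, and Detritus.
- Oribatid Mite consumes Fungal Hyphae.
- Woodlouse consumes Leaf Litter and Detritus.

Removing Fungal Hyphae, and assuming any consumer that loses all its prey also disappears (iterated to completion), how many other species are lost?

Remove Fungal Hyphae.
Round 1: Oribatid Mite (all prey gone) → extinct.
No further losses. Total secondary extinctions: 1.

1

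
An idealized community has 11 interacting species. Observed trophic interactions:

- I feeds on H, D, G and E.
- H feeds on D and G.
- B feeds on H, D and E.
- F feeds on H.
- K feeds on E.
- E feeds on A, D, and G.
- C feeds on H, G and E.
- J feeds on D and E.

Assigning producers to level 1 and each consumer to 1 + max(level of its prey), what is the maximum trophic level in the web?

Producers (level 1): G, A, D.
G → E → K gives K level 3.
No species has a prey at level 3, so no species reaches level 4.

3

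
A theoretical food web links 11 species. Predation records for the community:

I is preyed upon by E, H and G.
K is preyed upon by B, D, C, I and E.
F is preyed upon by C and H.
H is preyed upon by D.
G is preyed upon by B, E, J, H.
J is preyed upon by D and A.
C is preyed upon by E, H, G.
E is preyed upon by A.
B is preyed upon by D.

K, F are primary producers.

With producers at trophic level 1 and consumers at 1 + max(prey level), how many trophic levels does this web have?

5

Producers (level 1): K, F.
K → I → G → J → A gives A level 5.
No species has a prey at level 5, so no species reaches level 6.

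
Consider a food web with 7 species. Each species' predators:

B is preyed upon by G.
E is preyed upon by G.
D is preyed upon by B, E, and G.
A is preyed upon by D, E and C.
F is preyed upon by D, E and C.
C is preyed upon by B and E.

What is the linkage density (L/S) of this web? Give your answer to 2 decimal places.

L/S = 1.86

There are L = 13 links among S = 7 species.
L/S = 13/7 = 1.8571 ≈ 1.86.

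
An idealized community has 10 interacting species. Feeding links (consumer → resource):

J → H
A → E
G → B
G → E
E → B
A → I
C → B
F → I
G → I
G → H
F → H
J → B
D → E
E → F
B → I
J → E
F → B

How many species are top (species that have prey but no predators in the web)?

Top species (has prey, but nothing eats it): C, D, A, J, G.
Count: 5.

5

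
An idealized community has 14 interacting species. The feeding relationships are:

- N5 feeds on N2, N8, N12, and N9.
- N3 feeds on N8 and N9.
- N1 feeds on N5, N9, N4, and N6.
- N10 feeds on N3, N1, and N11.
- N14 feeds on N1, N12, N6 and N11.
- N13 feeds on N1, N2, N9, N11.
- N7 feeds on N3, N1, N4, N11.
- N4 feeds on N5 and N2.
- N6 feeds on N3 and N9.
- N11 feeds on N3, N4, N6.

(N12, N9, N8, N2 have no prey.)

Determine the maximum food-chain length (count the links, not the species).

One longest chain: N9 → N3 → N6 → N11 → N13.
It has 5 species and 4 links.

4 links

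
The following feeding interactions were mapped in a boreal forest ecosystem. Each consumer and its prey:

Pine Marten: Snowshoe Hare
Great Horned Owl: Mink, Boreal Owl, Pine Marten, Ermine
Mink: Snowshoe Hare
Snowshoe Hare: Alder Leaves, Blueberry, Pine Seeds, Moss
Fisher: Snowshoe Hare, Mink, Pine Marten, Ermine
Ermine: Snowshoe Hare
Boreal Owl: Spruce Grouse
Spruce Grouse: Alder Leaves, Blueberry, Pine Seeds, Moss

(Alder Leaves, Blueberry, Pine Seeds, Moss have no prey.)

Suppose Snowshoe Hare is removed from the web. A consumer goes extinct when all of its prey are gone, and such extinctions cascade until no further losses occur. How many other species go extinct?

Remove Snowshoe Hare.
Round 1: Mink (all prey gone), Pine Marten (all prey gone), Ermine (all prey gone) → extinct.
Round 2: Fisher (all prey gone) → extinct.
No further losses. Total secondary extinctions: 4.

4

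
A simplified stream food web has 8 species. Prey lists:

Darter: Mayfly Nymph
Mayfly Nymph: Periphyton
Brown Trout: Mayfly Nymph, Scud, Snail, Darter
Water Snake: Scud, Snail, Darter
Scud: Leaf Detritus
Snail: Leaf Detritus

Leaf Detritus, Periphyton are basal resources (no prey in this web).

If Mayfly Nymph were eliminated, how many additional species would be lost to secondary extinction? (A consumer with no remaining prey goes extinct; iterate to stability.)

Remove Mayfly Nymph.
Round 1: Darter (all prey gone) → extinct.
No further losses. Total secondary extinctions: 1.

1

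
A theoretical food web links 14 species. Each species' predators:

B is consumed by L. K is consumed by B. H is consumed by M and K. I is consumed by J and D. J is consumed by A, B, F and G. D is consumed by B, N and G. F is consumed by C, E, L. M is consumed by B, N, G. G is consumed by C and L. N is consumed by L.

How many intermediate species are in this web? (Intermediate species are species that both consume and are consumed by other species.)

Intermediate species (has both prey and predators): K, D, M, J, B, G, F, N.
Count: 8.

8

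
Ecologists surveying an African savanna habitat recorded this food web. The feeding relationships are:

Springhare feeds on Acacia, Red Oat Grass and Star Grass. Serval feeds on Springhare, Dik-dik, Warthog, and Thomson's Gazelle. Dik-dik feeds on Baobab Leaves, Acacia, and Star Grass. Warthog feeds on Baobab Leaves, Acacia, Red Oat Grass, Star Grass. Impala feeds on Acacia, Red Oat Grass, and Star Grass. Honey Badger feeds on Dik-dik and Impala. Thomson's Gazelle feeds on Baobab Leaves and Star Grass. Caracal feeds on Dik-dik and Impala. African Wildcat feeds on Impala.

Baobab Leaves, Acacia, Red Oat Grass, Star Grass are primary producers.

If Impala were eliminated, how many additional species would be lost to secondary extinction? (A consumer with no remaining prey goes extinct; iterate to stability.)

Remove Impala.
Round 1: African Wildcat (all prey gone) → extinct.
No further losses. Total secondary extinctions: 1.

1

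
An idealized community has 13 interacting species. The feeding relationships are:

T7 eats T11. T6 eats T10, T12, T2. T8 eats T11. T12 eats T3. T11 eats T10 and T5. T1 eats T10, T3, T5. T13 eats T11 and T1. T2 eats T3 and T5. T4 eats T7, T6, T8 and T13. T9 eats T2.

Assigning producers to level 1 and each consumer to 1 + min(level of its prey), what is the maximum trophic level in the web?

3

Producers (level 1): T5, T10, T3.
Following each consumer down to its lowest-level prey: T5 → T11 → T13 (levels 1 through 3).
All prey of T13 (T11 2, T1 2) are at level 2 or above, so T13 is at level 1 + 2 = 3.
Every consumer has at least one prey at level 2 or below, so none exceeds level 3.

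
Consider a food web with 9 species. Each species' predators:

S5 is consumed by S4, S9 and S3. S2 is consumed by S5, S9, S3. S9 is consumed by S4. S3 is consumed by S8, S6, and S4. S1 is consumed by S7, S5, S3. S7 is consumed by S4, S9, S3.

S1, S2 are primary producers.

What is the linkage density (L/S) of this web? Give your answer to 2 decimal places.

There are L = 16 links among S = 9 species.
L/S = 16/9 = 1.7778 ≈ 1.78.

L/S = 1.78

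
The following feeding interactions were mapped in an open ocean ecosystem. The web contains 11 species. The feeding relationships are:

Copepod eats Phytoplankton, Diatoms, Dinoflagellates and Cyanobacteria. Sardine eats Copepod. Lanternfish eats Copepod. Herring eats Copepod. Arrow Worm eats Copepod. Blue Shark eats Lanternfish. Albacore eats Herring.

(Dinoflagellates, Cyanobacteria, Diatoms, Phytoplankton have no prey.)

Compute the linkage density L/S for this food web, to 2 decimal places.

There are L = 10 links among S = 11 species.
L/S = 10/11 = 0.9091 ≈ 0.91.

L/S = 0.91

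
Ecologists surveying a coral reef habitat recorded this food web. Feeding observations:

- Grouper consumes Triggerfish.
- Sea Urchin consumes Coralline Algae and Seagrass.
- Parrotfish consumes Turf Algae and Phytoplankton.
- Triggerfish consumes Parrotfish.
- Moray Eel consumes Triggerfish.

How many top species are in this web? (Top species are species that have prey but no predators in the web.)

Top species (has prey, but nothing eats it): Sea Urchin, Moray Eel, Grouper.
Count: 3.

3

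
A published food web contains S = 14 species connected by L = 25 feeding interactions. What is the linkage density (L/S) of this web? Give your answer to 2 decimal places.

L/S = 1.79

There are L = 25 links among S = 14 species.
L/S = 25/14 = 1.7857 ≈ 1.79.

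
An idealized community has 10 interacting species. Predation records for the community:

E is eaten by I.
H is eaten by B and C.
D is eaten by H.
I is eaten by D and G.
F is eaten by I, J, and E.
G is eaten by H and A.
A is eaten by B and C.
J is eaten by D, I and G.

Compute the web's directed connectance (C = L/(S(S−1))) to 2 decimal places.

C = 0.18

The web has S = 10 species and L = 16 feeding links.
C = L / (S(S−1)) = 16 / 90 = 0.1778 ≈ 0.18.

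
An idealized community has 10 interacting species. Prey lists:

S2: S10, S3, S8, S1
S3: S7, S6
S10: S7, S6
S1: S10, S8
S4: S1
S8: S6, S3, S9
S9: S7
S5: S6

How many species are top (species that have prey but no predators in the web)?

3

Top species (has prey, but nothing eats it): S5, S2, S4.
Count: 3.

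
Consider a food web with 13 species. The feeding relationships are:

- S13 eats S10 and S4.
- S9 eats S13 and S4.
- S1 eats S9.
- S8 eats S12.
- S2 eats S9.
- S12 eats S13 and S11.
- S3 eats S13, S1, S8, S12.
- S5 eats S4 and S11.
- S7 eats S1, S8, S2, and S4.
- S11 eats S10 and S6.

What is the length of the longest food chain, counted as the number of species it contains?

One longest chain: S10 → S13 → S9 → S1 → S3.
It has 5 species and 4 links.

5 species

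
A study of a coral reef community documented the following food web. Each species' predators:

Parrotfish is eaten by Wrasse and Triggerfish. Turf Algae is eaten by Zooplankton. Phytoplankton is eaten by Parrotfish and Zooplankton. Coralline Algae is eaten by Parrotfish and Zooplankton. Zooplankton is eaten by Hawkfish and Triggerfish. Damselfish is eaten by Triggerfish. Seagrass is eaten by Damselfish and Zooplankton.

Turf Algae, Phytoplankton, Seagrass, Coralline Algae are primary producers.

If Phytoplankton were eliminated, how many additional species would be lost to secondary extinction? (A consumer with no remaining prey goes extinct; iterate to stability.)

Remove Phytoplankton.
Every predator of it retains at least one other prey: Parrotfish still has Coralline Algae; Zooplankton still has Turf Algae, Seagrass, Coralline Algae.
No consumer loses all prey, so no secondary extinctions occur.

0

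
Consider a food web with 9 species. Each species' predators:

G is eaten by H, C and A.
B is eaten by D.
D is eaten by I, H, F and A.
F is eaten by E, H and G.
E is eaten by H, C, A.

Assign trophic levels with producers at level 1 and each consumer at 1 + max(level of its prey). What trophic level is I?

B is a producer → level 1.
D eats B → level 2.
I eats D → level 3.

Trophic level 3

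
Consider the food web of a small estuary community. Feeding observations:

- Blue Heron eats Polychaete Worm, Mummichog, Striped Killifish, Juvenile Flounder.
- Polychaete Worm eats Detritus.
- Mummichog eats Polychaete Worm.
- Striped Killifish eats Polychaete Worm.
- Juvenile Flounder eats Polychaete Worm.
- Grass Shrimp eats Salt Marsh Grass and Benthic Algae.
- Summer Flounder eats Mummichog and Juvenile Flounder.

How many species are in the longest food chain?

4 species

One longest chain: Detritus → Polychaete Worm → Mummichog → Summer Flounder.
It has 4 species and 3 links.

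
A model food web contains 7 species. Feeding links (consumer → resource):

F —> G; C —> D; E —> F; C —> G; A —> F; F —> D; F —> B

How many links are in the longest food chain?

One longest chain: B → F → E.
It has 3 species and 2 links.

2 links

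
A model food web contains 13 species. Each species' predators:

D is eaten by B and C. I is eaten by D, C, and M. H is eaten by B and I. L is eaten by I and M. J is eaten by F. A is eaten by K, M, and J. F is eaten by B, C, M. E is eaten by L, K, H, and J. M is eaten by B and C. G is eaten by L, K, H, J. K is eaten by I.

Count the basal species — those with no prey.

3

Basal species (no prey listed): G, A, E.
Count: 3.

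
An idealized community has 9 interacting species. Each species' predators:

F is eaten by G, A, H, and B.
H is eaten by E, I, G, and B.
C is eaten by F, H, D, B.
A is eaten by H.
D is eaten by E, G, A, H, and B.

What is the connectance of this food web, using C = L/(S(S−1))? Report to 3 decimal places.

The web has S = 9 species and L = 18 feeding links.
C = L / (S(S−1)) = 18 / 72 = 0.2500 ≈ 0.250.

C = 0.250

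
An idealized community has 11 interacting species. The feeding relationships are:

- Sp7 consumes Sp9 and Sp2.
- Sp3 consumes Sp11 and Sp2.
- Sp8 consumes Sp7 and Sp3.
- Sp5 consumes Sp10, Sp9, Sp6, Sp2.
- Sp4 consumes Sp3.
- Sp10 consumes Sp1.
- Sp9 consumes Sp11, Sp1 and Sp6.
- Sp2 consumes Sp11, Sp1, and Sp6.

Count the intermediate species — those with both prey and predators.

Intermediate species (has both prey and predators): Sp9, Sp10, Sp2, Sp3, Sp7.
Count: 5.

5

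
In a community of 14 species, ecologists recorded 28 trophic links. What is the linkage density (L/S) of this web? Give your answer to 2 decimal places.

There are L = 28 links among S = 14 species.
L/S = 28/14 = 2.0000 ≈ 2.00.

L/S = 2.00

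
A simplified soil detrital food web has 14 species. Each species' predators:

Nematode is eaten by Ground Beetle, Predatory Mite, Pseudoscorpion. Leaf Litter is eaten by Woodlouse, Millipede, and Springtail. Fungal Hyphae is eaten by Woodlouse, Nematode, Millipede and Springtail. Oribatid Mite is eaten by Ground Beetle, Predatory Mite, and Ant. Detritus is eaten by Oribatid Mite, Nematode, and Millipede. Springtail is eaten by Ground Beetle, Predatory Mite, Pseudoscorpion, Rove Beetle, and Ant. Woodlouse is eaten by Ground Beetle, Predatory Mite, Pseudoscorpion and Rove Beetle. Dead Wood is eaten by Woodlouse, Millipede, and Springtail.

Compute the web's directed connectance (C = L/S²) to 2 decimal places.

C = 0.14

The web has S = 14 species and L = 28 feeding links.
C = L / S² = 28 / 196 = 0.1429 ≈ 0.14.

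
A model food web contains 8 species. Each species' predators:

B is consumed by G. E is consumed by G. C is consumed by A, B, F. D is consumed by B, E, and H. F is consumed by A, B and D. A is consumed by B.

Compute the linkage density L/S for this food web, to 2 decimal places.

L/S = 1.50

There are L = 12 links among S = 8 species.
L/S = 12/8 = 1.5000 ≈ 1.50.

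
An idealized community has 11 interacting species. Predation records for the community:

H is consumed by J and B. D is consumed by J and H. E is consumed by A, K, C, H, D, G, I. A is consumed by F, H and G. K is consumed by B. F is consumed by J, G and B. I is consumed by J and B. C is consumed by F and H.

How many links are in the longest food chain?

3 links

One longest chain: E → A → F → B.
It has 4 species and 3 links.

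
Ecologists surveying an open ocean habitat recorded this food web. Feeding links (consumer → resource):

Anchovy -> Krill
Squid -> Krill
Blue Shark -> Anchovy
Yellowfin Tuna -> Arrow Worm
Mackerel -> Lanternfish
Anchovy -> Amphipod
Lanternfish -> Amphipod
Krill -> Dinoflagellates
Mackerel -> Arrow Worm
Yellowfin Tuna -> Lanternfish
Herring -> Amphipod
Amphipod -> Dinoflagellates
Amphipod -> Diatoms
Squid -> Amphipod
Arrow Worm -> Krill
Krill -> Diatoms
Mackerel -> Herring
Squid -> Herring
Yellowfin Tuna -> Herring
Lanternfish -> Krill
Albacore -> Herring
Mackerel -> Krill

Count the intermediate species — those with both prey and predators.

6

Intermediate species (has both prey and predators): Krill, Amphipod, Anchovy, Herring, Arrow Worm, Lanternfish.
Count: 6.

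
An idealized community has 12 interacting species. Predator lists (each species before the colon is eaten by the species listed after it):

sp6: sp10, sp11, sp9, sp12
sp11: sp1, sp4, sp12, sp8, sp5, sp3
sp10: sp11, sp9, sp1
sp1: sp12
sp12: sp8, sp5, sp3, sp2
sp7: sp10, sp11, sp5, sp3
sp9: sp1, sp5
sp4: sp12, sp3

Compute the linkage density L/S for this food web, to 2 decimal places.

L/S = 2.17

There are L = 26 links among S = 12 species.
L/S = 26/12 = 2.1667 ≈ 2.17.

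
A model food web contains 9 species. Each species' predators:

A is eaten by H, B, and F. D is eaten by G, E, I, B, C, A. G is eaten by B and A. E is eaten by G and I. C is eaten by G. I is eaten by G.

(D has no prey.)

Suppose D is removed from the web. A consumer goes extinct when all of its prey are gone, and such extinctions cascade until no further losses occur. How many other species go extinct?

Remove D.
Round 1: E (all prey gone), C (all prey gone) → extinct.
Round 2: I (all prey gone) → extinct.
Round 3: G (all prey gone) → extinct.
Round 4: A (all prey gone) → extinct.
Round 5: B (all prey gone), F (all prey gone), H (all prey gone) → extinct.
No further losses. Total secondary extinctions: 8.

8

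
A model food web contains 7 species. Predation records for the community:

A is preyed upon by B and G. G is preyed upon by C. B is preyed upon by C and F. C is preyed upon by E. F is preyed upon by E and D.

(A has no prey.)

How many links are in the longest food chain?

3 links

One longest chain: A → B → F → E.
It has 4 species and 3 links.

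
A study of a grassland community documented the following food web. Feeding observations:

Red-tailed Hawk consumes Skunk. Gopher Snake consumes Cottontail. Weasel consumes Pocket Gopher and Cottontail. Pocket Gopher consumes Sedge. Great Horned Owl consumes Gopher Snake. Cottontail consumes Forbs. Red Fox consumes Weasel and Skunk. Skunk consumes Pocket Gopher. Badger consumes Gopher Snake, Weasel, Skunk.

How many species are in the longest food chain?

One longest chain: Sedge → Pocket Gopher → Skunk → Red-tailed Hawk.
It has 4 species and 3 links.

4 species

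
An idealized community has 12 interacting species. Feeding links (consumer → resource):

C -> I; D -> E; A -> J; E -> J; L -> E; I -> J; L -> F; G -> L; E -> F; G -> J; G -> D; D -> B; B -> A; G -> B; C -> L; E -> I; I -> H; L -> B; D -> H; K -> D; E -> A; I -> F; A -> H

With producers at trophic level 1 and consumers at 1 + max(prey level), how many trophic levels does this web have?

5

Producers (level 1): J, F, H.
J → I → E → D → G gives G level 5.
No species has a prey at level 5, so no species reaches level 6.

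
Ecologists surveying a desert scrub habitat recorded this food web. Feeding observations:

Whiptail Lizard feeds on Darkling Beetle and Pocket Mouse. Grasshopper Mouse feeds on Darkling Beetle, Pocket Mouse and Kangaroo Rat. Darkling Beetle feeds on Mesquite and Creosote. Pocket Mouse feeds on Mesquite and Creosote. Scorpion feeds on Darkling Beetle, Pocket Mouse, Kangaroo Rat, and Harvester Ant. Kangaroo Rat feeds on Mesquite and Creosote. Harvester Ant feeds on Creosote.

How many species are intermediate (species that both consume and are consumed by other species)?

Intermediate species (has both prey and predators): Darkling Beetle, Kangaroo Rat, Pocket Mouse, Harvester Ant.
Count: 4.

4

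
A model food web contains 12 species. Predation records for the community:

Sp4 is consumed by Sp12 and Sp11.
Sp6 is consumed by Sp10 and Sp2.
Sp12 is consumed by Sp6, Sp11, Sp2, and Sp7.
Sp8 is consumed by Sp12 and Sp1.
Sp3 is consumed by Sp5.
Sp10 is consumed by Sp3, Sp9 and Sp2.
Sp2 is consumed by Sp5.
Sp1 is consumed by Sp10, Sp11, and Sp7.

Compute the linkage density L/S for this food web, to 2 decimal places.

There are L = 18 links among S = 12 species.
L/S = 18/12 = 1.5000 ≈ 1.50.

L/S = 1.50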